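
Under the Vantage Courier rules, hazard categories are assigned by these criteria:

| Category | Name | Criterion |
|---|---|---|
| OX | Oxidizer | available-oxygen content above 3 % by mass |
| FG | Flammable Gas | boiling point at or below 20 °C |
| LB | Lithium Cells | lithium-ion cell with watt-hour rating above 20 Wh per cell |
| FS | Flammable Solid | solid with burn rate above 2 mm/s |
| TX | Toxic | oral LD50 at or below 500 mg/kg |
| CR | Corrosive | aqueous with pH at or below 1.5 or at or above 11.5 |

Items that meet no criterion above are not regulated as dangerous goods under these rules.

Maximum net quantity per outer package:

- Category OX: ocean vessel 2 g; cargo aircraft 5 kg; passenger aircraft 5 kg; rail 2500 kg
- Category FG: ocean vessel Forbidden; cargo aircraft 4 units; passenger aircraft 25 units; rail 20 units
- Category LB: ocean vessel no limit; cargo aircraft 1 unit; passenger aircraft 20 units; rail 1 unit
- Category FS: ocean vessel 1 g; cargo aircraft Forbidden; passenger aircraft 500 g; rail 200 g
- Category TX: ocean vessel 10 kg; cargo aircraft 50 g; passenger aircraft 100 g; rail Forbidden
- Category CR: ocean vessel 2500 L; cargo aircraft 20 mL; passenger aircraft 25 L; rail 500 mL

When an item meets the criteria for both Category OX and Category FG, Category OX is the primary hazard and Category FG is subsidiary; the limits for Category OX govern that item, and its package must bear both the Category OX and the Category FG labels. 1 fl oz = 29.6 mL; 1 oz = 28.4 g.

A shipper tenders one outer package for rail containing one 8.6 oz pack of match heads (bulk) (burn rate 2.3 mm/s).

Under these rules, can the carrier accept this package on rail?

The match heads (bulk) have burn rate 2.3 mm/s, which is > 2 mm/s, so they are Category FS (Flammable Solid).
Category FS quantity: one 8.6 oz pack = 244.24 g.
244.24 g exceeds the rail limit of 200 g for Category FS.

No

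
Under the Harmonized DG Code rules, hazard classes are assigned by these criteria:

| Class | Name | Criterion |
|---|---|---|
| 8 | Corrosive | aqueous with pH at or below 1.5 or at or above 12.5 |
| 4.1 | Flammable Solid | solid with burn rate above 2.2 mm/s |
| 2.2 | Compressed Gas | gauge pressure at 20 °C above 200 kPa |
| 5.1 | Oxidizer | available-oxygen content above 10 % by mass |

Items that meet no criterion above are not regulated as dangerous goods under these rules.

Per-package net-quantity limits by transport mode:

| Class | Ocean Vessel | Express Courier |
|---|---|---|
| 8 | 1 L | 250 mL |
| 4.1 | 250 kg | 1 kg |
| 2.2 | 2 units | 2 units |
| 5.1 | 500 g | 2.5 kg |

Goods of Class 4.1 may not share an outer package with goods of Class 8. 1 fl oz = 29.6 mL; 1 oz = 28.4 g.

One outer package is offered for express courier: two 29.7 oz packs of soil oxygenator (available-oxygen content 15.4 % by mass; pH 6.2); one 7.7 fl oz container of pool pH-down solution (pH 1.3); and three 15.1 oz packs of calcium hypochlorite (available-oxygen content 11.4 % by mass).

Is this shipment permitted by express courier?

No

Available-oxygen content 15.4 % by mass meets the Class 5.1 criterion (Oxidizer), so the soil oxygenator is Class 5.1.
pH 1.3 meets the Class 8 criterion (Corrosive), so the pool pH-down solution is Class 8.
Calcium hypochlorite: available-oxygen content 11.4 % by mass > 10 % by mass → Class 5.1 (Oxidizer).
Total Class 5.1: (two 29.7 oz packs = 1686.96 g) + (three 15.1 oz packs = 1286.52 g) = 2973.48 g.
2973.48 g exceeds the express courier limit of 2.5 kg for Class 5.1.
Class 8 quantity: one 7.7 fl oz container = 227.92 mL.
227.92 mL is within the express courier limit of 250 mL for Class 8.
The segregation rule (Class 4.1 with Class 8) does not apply to Class 5.1 with Class 8.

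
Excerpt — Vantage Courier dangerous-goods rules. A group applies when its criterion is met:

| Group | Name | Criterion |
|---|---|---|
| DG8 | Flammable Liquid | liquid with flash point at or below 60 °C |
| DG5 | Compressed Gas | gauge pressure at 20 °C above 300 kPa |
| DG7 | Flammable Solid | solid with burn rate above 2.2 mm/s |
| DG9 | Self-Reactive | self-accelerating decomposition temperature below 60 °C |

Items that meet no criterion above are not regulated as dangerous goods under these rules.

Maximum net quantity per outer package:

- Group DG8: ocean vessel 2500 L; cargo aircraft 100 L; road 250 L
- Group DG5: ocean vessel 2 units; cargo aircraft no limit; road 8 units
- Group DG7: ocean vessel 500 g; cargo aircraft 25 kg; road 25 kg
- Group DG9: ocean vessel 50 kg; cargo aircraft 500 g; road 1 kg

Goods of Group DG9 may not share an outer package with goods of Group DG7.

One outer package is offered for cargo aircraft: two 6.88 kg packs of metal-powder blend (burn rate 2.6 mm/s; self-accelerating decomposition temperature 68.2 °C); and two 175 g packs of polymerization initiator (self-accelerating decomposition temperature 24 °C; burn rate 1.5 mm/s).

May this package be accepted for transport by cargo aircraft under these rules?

With burn rate 2.6 mm/s (> 2.2 mm/s), the metal-powder blend falls in Group DG7.
Polymerization initiator: self-accelerating decomposition temperature 24 °C < 60 °C → Group DG9 (Self-Reactive).
Group DG9 quantity: two 175 g packs = 350 g.
That is within the Group DG9 cargo aircraft limit of 500 g.
Group DG7 quantity: two 6.88 kg packs = 13.76 kg.
That is within the Group DG7 cargo aircraft limit of 25 kg.
Group DG9 and Group DG7 may not share an outer package.

No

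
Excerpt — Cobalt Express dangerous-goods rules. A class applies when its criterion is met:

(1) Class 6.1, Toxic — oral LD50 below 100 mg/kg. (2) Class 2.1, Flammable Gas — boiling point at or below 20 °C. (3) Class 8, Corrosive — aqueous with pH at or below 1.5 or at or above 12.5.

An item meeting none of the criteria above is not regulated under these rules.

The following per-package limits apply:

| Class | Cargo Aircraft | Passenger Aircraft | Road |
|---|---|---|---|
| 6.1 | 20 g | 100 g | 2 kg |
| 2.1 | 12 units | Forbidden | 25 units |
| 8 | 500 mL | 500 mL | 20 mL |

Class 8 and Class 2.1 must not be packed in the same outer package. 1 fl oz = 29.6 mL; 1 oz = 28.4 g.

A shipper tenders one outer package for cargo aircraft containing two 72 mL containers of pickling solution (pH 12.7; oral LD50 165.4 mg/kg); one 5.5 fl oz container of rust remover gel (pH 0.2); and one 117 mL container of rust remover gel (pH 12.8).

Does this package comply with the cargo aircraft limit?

pH 12.7 meets the Class 8 criterion (Corrosive), so the pickling solution is Class 8.
With pH 0.2 (≤ 1.5), the rust remover gel falls in Class 8.
pH 12.8 meets the Class 8 criterion (Corrosive), so the rust remover gel is Class 8.
Class 8 net quantity: (two 72 mL containers = 144 mL) + (one 5.5 fl oz container = 162.8 mL) + 117 mL = 423.8 mL.
423.8 mL ≤ 500 mL (cargo aircraft limit, Class 8) — within limit.

Yes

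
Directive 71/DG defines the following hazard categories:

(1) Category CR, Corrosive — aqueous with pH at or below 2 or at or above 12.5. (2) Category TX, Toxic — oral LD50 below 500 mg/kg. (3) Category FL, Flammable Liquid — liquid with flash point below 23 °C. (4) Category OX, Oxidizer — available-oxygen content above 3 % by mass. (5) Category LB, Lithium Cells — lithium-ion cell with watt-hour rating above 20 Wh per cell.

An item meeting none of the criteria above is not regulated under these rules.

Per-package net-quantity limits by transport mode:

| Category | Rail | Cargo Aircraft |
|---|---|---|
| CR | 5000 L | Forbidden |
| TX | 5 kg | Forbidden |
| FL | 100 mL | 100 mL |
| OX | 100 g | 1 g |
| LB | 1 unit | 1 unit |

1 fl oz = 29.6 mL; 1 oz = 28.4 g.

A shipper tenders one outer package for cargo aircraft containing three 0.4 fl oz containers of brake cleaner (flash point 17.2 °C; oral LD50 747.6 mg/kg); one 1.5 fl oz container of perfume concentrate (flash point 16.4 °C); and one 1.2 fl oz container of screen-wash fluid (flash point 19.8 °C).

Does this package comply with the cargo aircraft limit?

Flash point 17.2 °C meets the Category FL criterion (Flammable Liquid), so the brake cleaner is Category FL.
With flash point 16.4 °C (< 23 °C), the perfume concentrate falls in Category FL.
The screen-wash fluid has flash point 19.8 °C, which is < 23 °C, so it is Category FL (Flammable Liquid).
Category FL net quantity: (three 0.4 fl oz containers = 35.52 mL) + (one 1.5 fl oz container = 44.4 mL) + (one 1.2 fl oz container = 35.52 mL) = 115.44 mL.
That exceeds the Category FL cargo aircraft limit of 100 mL.

No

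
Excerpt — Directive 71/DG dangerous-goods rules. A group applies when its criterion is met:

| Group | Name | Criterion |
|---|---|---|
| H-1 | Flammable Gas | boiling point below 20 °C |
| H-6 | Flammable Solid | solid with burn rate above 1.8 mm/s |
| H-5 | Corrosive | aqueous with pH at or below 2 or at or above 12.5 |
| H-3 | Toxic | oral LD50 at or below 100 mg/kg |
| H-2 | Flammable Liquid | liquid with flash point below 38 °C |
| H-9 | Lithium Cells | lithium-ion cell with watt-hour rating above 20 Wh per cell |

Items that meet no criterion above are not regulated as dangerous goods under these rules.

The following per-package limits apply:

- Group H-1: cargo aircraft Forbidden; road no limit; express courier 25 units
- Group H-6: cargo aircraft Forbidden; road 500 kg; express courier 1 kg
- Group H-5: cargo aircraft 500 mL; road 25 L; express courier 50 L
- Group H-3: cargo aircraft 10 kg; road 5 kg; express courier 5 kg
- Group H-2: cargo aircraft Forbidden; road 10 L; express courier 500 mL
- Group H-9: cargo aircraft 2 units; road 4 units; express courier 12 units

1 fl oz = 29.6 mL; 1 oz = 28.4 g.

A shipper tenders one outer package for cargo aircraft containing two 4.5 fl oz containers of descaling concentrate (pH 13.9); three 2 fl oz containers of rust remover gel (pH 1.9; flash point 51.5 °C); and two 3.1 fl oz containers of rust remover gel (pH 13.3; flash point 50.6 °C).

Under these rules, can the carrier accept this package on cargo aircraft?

pH 13.9 meets the Group H-5 criterion (Corrosive), so the descaling concentrate is Group H-5.
Rust remover gel: pH 1.9 ≤ 2 → Group H-5 (Corrosive).
The rust remover gel has pH 13.3, which is ≥ 12.5, so it is Group H-5 (Corrosive).
Total Group H-5: (two 4.5 fl oz containers = 266.4 mL) + (three 2 fl oz containers = 177.6 mL) + (two 3.1 fl oz containers = 183.52 mL) = 627.52 mL.
That exceeds the Group H-5 cargo aircraft limit of 500 mL.

No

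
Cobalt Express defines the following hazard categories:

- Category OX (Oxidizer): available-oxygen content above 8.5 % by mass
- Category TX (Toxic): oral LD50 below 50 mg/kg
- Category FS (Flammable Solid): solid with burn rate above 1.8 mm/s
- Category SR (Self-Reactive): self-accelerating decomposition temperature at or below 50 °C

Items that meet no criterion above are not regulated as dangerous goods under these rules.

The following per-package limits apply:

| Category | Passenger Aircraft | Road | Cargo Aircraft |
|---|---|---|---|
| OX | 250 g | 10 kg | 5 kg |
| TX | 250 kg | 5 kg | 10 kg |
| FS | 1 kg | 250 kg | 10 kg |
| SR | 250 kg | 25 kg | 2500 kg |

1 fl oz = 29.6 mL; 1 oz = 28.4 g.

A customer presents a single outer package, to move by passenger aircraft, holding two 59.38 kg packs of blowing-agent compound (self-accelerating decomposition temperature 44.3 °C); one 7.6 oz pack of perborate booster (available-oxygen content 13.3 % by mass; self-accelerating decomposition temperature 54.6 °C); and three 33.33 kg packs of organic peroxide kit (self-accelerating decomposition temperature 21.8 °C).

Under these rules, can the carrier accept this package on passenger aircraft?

Blowing-agent compound: self-accelerating decomposition temperature 44.3 °C ≤ 50 °C → Category SR (Self-Reactive).
The perborate booster has available-oxygen content 13.3 % by mass, which is > 8.5 % by mass, so it is Category OX (Oxidizer).
Self-accelerating decomposition temperature 21.8 °C meets the Category SR criterion (Self-Reactive), so the organic peroxide kit is Category SR.
Category SR net quantity: (two 59.38 kg packs = 118.76 kg) + (three 33.33 kg packs = 99.99 kg) = 218.75 kg.
218.75 kg is within the passenger aircraft limit of 250 kg for Category SR.
Category OX quantity: one 7.6 oz pack = 215.84 g.
215.84 g is within the passenger aircraft limit of 250 g for Category OX.
Every hazard category is within its passenger aircraft limit and no segregation rule is violated.

Yes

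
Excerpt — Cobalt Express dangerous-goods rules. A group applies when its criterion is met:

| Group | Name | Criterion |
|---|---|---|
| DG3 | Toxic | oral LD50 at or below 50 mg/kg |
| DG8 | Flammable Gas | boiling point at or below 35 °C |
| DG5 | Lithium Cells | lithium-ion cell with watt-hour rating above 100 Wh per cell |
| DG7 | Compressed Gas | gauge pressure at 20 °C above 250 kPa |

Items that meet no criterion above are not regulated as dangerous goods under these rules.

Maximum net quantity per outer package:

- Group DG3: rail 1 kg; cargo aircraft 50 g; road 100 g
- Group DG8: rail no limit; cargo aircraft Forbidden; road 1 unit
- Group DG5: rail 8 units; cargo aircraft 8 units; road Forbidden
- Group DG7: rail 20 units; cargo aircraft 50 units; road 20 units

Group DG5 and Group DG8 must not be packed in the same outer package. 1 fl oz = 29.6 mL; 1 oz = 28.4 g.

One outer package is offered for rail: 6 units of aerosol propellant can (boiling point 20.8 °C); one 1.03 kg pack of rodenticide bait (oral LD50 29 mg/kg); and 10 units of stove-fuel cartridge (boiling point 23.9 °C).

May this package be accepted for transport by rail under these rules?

No

Boiling point 20.8 °C meets the Group DG8 criterion (Flammable Gas), so the aerosol propellant can is Group DG8.
Rodenticide bait: oral LD50 29 mg/kg ≤ 50 mg/kg → Group DG3 (Toxic).
With boiling point 23.9 °C (≤ 35 °C), the stove-fuel cartridge falls in Group DG8.
Group DG8 net quantity: 6 units + 10 units = 16 units.
Group DG8 has no per-package limit by rail.
Group DG3 quantity: 1.03 kg.
1.03 kg exceeds the rail limit of 1 kg for Group DG3.
The segregation rule (Group DG5 with Group DG8) does not apply to Group DG8 with Group DG3.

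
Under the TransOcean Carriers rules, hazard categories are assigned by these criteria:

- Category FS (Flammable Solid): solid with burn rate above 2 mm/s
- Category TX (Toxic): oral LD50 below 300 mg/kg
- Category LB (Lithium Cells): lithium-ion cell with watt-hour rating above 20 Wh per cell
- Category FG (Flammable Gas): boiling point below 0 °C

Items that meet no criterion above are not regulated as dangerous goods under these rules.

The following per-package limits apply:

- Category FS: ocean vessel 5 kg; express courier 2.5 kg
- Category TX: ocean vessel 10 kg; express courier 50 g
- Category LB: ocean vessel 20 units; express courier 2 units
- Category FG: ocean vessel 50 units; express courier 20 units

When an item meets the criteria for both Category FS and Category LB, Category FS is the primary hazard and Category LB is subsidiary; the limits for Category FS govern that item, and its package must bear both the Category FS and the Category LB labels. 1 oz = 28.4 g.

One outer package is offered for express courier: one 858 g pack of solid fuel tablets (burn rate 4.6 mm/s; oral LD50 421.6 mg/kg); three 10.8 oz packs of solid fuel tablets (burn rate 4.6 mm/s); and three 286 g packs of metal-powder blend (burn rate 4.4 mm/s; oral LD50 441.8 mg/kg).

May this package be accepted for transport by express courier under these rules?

No

With burn rate 4.6 mm/s (> 2 mm/s), the solid fuel tablets fall in Category FS.
Solid fuel tablets: burn rate 4.6 mm/s > 2 mm/s → Category FS (Flammable Solid).
Burn rate 4.4 mm/s meets the Category FS criterion (Flammable Solid), so the metal-powder blend is Category FS.
Category FS net quantity: 858 g + (three 10.8 oz packs = 920.16 g) + (three 286 g packs = 858 g) = 2636.16 g.
2636.16 g > 2.5 kg (express courier limit, Category FS) — over the limit.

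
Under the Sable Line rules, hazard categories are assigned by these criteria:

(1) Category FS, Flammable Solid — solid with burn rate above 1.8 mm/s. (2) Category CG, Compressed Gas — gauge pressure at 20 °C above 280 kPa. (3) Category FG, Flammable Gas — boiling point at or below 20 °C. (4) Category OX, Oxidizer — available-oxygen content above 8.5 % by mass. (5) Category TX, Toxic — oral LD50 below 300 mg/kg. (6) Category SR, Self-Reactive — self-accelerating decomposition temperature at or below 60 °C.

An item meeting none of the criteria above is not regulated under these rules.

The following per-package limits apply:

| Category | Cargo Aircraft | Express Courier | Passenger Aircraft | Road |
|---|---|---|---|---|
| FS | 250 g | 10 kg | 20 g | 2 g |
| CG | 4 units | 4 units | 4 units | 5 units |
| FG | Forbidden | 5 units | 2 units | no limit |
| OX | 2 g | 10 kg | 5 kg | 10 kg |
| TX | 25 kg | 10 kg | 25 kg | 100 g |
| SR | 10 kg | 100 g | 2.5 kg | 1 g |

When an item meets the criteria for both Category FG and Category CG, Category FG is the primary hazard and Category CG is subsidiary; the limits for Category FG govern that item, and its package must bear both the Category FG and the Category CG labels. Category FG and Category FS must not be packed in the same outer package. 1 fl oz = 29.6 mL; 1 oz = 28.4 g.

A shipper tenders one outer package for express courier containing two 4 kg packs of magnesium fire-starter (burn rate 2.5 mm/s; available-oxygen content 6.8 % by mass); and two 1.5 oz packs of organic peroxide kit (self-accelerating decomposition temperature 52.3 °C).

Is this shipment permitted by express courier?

Yes

Magnesium fire-starter: burn rate 2.5 mm/s > 1.8 mm/s → Category FS (Flammable Solid).
The organic peroxide kit has self-accelerating decomposition temperature 52.3 °C, which is ≤ 60 °C, so it is Category SR (Self-Reactive).
Category SR quantity: two 1.5 oz packs = 85.2 g.
85.2 g is within the express courier limit of 100 g for Category SR.
Category FS quantity: two 4 kg packs = 8 kg.
That is within the Category FS express courier limit of 10 kg.
The segregation rule (Category FG with Category FS) does not apply to Category SR with Category FS.
Every hazard category is within its express courier limit and no segregation rule is violated.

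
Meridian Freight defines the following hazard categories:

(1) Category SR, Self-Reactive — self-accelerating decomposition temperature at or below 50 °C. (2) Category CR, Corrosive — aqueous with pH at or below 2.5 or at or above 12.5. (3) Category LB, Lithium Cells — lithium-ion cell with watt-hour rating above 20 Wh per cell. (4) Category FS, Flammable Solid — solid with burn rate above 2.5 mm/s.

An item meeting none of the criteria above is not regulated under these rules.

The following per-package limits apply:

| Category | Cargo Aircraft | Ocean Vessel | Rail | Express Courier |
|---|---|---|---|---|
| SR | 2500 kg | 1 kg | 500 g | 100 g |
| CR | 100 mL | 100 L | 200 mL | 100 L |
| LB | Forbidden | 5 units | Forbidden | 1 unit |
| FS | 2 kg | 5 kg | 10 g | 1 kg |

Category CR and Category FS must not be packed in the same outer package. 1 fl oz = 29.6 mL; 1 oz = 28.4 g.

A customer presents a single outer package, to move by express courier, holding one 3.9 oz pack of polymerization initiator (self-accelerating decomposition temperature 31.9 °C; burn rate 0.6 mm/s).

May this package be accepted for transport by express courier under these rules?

The polymerization initiator has self-accelerating decomposition temperature 31.9 °C, which is ≤ 50 °C, so it is Category SR (Self-Reactive).
Category SR quantity: one 3.9 oz pack = 110.76 g.
That exceeds the Category SR express courier limit of 100 g.

No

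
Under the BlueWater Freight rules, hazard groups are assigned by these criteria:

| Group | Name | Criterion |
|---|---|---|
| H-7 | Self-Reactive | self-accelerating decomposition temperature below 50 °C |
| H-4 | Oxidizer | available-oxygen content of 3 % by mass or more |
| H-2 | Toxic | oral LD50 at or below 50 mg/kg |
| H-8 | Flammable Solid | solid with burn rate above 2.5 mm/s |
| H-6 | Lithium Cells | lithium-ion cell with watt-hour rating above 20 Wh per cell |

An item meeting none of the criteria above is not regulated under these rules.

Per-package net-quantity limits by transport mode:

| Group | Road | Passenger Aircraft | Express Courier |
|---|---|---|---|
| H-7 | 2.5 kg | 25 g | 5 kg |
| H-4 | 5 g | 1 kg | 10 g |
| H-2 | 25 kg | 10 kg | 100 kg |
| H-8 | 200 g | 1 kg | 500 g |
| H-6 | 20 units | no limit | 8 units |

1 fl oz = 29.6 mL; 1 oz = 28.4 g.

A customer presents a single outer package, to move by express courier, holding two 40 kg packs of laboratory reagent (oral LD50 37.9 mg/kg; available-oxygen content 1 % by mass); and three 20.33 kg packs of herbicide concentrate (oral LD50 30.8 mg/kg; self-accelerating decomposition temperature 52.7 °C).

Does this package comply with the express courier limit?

No

Laboratory reagent: oral LD50 37.9 mg/kg ≤ 50 mg/kg → Group H-2 (Toxic).
With oral LD50 30.8 mg/kg (≤ 50 mg/kg), the herbicide concentrate falls in Group H-2.
Total Group H-2: (two 40 kg packs = 80 kg) + (three 20.33 kg packs = 60.99 kg) = 140.99 kg.
140.99 kg exceeds the express courier limit of 100 kg for Group H-2.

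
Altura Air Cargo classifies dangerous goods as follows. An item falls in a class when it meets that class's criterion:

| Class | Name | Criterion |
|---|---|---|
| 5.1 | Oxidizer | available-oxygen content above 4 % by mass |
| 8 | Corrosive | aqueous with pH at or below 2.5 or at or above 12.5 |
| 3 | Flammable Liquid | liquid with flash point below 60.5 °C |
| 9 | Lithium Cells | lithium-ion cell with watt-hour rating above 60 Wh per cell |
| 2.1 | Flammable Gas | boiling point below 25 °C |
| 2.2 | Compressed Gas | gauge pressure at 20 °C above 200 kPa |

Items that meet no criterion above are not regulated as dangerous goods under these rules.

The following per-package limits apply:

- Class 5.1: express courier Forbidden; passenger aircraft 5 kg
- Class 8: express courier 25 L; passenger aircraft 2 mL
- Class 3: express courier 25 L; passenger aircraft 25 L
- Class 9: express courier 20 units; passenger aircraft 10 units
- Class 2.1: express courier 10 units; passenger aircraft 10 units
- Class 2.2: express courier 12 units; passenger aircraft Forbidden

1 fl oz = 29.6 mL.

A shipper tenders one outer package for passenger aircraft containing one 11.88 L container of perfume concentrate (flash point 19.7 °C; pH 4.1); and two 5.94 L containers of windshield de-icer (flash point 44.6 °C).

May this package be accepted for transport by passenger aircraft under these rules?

The perfume concentrate has flash point 19.7 °C, which is < 60.5 °C, so it is Class 3 (Flammable Liquid).
Flash point 44.6 °C meets the Class 3 criterion (Flammable Liquid), so the windshield de-icer is Class 3.
Class 3 net quantity: 11.88 L + (two 5.94 L containers = 11.88 L) = 23.76 L.
23.76 L ≤ 25 L (passenger aircraft limit, Class 3) — within limit.

Yes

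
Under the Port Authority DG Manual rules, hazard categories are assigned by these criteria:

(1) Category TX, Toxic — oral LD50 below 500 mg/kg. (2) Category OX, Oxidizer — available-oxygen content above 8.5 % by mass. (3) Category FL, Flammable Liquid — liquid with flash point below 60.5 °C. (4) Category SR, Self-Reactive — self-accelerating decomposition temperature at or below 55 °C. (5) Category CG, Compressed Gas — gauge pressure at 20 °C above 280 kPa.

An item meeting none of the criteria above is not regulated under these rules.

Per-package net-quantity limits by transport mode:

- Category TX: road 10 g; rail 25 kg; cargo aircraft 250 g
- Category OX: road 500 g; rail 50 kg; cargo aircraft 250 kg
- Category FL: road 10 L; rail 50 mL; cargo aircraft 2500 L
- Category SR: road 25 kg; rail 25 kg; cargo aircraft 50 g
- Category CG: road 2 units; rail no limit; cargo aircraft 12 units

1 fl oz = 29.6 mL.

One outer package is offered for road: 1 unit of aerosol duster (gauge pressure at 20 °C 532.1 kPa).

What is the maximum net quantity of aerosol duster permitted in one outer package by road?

2 units

Gauge pressure at 20 °C 532.1 kPa meets the Category CG criterion (Compressed Gas), so the aerosol duster is Category CG.
The road limit for Category CG is 2 units.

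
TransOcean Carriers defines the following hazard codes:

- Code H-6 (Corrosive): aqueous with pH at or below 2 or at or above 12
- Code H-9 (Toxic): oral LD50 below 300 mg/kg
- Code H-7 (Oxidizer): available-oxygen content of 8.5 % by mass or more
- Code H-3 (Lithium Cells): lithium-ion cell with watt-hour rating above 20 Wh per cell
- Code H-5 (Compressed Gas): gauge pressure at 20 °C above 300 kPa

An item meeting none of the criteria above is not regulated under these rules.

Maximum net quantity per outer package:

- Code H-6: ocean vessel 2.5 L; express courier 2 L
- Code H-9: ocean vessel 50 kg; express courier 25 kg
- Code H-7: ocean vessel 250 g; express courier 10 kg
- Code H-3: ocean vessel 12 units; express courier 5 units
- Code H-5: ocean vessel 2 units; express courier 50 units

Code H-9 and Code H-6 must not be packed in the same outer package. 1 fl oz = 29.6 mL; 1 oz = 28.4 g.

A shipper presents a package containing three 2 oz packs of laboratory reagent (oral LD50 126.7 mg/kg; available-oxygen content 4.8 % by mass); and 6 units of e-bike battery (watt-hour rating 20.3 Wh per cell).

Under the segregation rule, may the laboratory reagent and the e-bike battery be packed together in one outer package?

Yes

The laboratory reagent has oral LD50 126.7 mg/kg, which is < 300 mg/kg, so it is Code H-9 (Toxic).
Watt-hour rating 20.3 Wh per cell meets the Code H-3 criterion (Lithium Cells), so the e-bike battery is Code H-3.
No segregation rule bars Code H-9 with Code H-3.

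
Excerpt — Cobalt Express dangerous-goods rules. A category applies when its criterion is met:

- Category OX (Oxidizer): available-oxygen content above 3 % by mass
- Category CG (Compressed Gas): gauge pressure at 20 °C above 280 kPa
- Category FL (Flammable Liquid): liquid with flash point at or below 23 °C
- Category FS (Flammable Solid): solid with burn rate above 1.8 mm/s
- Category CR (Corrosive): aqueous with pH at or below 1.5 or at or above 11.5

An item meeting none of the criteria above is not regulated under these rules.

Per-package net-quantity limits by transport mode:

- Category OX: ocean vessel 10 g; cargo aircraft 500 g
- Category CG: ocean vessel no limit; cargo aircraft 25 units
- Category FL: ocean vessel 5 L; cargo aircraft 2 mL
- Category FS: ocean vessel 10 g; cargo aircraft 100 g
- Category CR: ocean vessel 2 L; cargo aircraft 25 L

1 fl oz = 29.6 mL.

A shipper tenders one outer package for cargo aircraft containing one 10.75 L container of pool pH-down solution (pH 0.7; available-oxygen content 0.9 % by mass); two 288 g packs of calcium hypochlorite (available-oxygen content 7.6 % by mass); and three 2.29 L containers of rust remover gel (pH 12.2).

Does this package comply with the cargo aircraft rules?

With pH 0.7 (≤ 1.5), the pool pH-down solution falls in Category CR.
With available-oxygen content 7.6 % by mass (> 3 % by mass), the calcium hypochlorite falls in Category OX.
The rust remover gel has pH 12.2, which is ≥ 11.5, so it is Category CR (Corrosive).
Category OX quantity: two 288 g packs = 576 g.
That exceeds the Category OX cargo aircraft limit of 500 g.
Category CR net quantity: 10.75 L + (three 2.29 L containers = 6.87 L) = 17.62 L.
17.62 L is within the cargo aircraft limit of 25 L for Category CR.

No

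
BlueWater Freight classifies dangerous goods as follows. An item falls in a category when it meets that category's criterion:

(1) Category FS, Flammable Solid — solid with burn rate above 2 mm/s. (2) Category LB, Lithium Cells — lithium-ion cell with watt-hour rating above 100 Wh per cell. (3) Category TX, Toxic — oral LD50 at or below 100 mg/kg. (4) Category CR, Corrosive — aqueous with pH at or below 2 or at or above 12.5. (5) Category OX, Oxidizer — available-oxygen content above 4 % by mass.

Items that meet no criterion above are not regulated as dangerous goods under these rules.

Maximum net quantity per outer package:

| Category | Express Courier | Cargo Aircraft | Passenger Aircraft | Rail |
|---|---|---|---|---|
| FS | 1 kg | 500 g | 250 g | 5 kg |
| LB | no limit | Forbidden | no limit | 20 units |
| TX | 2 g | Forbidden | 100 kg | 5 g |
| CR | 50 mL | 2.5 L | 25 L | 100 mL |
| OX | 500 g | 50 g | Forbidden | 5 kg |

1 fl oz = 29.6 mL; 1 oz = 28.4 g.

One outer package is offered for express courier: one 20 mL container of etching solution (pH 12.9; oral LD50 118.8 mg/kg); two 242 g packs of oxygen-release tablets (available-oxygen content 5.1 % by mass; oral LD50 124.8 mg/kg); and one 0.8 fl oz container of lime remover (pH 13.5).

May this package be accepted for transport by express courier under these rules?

Yes

pH 12.9 meets the Category CR criterion (Corrosive), so the etching solution is Category CR.
The oxygen-release tablets have available-oxygen content 5.1 % by mass, which is > 4 % by mass, so they are Category OX (Oxidizer).
The lime remover has pH 13.5, which is ≥ 12.5, so it is Category CR (Corrosive).
Category CR net quantity: 20 mL + (one 0.8 fl oz container = 23.68 mL) = 43.68 mL.
43.68 mL ≤ 50 mL (express courier limit, Category CR) — within limit.
Category OX quantity: two 242 g packs = 484 g.
That is within the Category OX express courier limit of 500 g.
Every hazard category is within its express courier limit and no segregation rule is violated.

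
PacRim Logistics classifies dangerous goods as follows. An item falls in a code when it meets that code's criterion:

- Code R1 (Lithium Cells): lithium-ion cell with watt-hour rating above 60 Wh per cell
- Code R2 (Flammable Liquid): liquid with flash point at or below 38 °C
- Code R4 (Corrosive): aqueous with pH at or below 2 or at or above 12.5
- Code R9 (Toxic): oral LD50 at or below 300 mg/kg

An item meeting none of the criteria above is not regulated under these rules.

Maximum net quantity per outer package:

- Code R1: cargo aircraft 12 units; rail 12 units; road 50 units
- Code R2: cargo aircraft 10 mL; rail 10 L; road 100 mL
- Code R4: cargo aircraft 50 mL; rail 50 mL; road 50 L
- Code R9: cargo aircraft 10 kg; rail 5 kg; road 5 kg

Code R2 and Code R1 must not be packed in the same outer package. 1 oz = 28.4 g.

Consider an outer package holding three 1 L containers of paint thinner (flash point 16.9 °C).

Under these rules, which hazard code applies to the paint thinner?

With flash point 16.9 °C (≤ 38 °C), the paint thinner falls in Code R2.

Code R2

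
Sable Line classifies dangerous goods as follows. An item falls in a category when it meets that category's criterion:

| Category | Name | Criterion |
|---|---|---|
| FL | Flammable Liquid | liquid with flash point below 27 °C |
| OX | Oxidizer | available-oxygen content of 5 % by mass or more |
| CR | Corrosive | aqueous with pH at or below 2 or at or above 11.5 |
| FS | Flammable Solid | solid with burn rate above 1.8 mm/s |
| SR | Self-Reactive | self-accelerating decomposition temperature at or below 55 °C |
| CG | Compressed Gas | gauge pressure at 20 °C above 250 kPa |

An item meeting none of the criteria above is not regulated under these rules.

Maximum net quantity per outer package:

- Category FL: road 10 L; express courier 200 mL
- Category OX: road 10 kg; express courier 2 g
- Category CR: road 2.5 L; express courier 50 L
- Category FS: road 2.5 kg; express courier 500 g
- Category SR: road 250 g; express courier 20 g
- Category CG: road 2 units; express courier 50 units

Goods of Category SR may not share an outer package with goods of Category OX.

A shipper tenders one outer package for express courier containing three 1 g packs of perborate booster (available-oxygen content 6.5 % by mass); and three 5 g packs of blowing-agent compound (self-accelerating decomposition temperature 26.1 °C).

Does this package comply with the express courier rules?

No

Perborate booster: available-oxygen content 6.5 % by mass ≥ 5 % by mass → Category OX (Oxidizer).
With self-accelerating decomposition temperature 26.1 °C (≤ 55 °C), the blowing-agent compound falls in Category SR.
Category SR quantity: three 5 g packs = 15 g.
That is within the Category SR express courier limit of 20 g.
Category OX quantity: three 1 g packs = 3 g.
3 g exceeds the express courier limit of 2 g for Category OX.
Category SR and Category OX may not share an outer package.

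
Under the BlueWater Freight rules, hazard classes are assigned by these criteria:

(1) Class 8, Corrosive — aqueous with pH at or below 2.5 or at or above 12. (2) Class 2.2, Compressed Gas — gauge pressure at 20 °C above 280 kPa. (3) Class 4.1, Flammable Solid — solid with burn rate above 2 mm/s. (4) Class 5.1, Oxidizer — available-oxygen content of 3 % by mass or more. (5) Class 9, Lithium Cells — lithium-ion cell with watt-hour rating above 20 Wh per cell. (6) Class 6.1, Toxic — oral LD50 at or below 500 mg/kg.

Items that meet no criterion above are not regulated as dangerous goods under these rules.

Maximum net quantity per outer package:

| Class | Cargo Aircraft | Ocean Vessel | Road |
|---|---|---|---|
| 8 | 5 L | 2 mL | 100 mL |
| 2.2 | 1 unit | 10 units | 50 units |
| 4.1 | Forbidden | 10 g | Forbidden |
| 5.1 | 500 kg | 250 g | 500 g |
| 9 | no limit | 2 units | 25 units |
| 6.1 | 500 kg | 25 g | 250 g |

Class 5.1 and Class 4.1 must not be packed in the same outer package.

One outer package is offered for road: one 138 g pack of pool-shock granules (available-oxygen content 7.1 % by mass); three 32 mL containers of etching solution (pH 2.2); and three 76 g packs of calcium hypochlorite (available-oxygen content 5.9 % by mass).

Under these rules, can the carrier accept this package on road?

Pool-shock granules: available-oxygen content 7.1 % by mass ≥ 3 % by mass → Class 5.1 (Oxidizer).
pH 2.2 meets the Class 8 criterion (Corrosive), so the etching solution is Class 8.
With available-oxygen content 5.9 % by mass (≥ 3 % by mass), the calcium hypochlorite falls in Class 5.1.
Class 5.1 net quantity: 138 g + (three 76 g packs = 228 g) = 366 g.
That is within the Class 5.1 road limit of 500 g.
Class 8 quantity: three 32 mL containers = 96 mL.
96 mL ≤ 100 mL (road limit, Class 8) — within limit.
The segregation rule (Class 5.1 with Class 4.1) does not apply to Class 5.1 with Class 8.
Every hazard class is within its road limit and no segregation rule is violated.

Yes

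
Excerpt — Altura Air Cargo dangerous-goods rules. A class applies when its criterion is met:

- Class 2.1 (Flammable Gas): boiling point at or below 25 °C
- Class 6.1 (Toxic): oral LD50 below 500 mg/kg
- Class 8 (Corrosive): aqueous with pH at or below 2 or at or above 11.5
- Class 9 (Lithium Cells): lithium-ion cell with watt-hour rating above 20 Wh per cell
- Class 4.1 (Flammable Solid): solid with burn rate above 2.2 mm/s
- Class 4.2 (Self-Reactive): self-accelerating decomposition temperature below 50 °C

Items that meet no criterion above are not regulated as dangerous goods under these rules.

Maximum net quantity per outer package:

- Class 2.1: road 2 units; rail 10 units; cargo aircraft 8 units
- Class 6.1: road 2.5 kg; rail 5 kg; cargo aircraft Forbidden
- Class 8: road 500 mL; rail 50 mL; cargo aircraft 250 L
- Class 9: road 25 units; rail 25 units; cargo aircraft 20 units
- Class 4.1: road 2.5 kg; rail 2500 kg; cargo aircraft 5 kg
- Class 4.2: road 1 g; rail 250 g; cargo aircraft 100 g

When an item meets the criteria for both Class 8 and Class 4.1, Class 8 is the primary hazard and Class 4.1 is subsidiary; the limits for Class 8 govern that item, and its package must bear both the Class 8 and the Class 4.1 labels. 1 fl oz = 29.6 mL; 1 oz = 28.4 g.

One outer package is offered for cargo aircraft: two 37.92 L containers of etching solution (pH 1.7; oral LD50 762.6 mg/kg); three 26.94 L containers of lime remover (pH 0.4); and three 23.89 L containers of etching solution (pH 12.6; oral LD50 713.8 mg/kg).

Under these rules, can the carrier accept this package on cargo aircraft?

Yes

pH 1.7 meets the Class 8 criterion (Corrosive), so the etching solution is Class 8.
The lime remover has pH 0.4, which is ≤ 2, so it is Class 8 (Corrosive).
pH 12.6 meets the Class 8 criterion (Corrosive), so the etching solution is Class 8.
Class 8 net quantity: (two 37.92 L containers = 75.84 L) + (three 26.94 L containers = 80.82 L) + (three 23.89 L containers = 71.67 L) = 228.33 L.
228.33 L is within the cargo aircraft limit of 250 L for Class 8.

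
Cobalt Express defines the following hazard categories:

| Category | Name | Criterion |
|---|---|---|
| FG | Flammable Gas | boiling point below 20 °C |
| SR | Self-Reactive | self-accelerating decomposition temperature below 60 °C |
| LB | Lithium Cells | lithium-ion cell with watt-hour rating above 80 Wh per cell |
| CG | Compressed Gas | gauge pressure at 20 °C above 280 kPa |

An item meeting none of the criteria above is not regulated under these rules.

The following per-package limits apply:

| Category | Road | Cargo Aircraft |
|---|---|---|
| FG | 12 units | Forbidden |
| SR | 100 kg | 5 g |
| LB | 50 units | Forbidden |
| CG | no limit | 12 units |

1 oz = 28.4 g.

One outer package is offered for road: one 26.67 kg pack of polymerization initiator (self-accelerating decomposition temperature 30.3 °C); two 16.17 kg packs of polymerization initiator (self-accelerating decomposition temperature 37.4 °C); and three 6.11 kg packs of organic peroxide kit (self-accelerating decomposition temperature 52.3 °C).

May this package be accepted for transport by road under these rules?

Yes

Self-accelerating decomposition temperature 30.3 °C meets the Category SR criterion (Self-Reactive), so the polymerization initiator is Category SR.
The polymerization initiator has self-accelerating decomposition temperature 37.4 °C, which is < 60 °C, so it is Category SR (Self-Reactive).
Organic peroxide kit: self-accelerating decomposition temperature 52.3 °C < 60 °C → Category SR (Self-Reactive).
Category SR net quantity: 26.67 kg + (two 16.17 kg packs = 32.34 kg) + (three 6.11 kg packs = 18.33 kg) = 77.34 kg.
That is within the Category SR road limit of 100 kg.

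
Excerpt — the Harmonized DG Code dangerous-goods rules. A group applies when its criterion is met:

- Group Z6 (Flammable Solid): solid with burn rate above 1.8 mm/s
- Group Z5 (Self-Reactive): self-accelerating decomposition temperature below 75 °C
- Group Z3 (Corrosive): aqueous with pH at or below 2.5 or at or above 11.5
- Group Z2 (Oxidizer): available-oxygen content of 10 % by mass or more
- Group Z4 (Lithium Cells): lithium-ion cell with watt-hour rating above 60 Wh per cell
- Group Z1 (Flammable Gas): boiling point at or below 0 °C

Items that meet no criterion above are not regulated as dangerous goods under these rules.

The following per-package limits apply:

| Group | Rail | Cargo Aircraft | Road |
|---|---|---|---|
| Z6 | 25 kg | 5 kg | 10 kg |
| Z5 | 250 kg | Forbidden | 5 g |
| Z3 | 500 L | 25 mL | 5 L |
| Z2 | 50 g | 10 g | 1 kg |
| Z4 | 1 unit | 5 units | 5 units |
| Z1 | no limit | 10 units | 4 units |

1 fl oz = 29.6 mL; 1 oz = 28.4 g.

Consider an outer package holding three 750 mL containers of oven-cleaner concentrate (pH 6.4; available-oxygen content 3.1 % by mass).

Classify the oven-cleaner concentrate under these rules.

pH 6.4 is between 2.5 and 11.5, so Group Z3 does not apply.
available-oxygen content 3.1 % by mass is not above 10 % by mass, so Group Z2 does not apply.
No criterion is met, so the item is not regulated.

Not regulated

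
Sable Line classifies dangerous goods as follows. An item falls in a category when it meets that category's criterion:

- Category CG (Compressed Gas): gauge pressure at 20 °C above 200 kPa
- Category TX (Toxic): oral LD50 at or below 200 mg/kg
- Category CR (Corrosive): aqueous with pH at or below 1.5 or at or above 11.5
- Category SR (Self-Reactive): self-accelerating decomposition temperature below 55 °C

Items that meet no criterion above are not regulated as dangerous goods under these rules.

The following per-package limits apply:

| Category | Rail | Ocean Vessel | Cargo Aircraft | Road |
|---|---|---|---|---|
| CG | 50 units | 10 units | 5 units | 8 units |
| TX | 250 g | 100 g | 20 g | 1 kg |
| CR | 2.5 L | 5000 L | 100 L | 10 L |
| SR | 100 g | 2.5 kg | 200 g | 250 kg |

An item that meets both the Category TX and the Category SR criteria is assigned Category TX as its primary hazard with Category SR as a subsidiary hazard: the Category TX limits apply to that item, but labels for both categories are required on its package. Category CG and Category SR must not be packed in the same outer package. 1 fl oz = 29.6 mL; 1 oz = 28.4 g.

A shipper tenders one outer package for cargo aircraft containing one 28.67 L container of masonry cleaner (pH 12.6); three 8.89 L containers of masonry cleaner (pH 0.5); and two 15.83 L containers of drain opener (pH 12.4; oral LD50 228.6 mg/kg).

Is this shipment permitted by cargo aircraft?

With pH 12.6 (≥ 11.5), the masonry cleaner falls in Category CR.
With pH 0.5 (≤ 1.5), the masonry cleaner falls in Category CR.
With pH 12.4 (≥ 11.5), the drain opener falls in Category CR.
Total Category CR: 28.67 L + (three 8.89 L containers = 26.67 L) + (two 15.83 L containers = 31.66 L) = 87 L.
That is within the Category CR cargo aircraft limit of 100 L.

Yes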